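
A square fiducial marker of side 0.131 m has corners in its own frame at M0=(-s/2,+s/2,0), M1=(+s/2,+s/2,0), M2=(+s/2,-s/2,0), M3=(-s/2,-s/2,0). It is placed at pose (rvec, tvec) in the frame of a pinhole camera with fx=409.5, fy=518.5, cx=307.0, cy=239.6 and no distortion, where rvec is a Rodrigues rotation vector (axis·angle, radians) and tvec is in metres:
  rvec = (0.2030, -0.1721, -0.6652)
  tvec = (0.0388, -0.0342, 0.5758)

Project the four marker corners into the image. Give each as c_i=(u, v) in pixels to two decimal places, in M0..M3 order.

Intrinsics K: fx=409.5, fy=518.5, cx=307.0, cy=239.6
Marker side s = 0.131 m; corners in marker frame (Z=0):
  M0 = (-0.0655, +0.0655, 0)
  M1 = (+0.0655, +0.0655, 0)
  M2 = (+0.0655, -0.0655, 0)
  M3 = (-0.0655, -0.0655, 0)
rvec = (0.2030, -0.1721, -0.6652), |rvec| = θ = 0.71646 rad = 41.050°
Rodrigues: sinθ=0.65672, 1−cosθ=0.24587; R = I + sinθ·[k]× + (1−cosθ)·[k]×²:
    [+0.77387 +0.59300 -0.22243]
    [-0.62647 +0.76832 -0.13124]
    [+0.09307 +0.24091 +0.96608]
t = (0.0388, -0.0342, 0.5758) m
M0: Pc = R·M0+t = (+0.02695, +0.05716, +0.58548); u = 409.5·(+0.02695)/0.58548 + 307.0 = 325.8514, v = 518.5·(+0.05716)/0.58548 + 239.6 = 290.2192
M1: Pc = R·M1+t = (+0.12833, -0.02491, +0.59768); u = 409.5·(+0.12833)/0.59768 + 307.0 = 394.9259, v = 518.5·(-0.02491)/0.59768 + 239.6 = 217.9911
M2: Pc = R·M2+t = (+0.05065, -0.12556, +0.56612); u = 409.5·(+0.05065)/0.56612 + 307.0 = 343.6356, v = 518.5·(-0.12556)/0.56612 + 239.6 = 124.6024
M3: Pc = R·M3+t = (-0.05073, -0.04349, +0.55392); u = 409.5·(-0.05073)/0.55392 + 307.0 = 269.4968, v = 518.5·(-0.04349)/0.55392 + 239.6 = 198.8900

c0=(325.85, 290.22) c1=(394.93, 217.99) c2=(343.64, 124.60) c3=(269.50, 198.89)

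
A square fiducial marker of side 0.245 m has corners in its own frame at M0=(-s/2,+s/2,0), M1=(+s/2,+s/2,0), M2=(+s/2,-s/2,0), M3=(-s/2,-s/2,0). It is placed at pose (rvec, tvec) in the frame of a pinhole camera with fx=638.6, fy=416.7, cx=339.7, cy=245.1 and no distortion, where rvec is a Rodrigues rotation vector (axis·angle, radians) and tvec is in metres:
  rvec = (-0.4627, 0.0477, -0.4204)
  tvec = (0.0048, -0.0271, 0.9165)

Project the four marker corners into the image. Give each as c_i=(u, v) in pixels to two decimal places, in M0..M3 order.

c0=(294.79, 304.35) c1=(460.00, 256.01) c2=(385.34, 170.05) c3=(237.77, 211.87)

Intrinsics K: fx=638.6, fy=416.7, cx=339.7, cy=245.1
Marker side s = 0.245 m; corners in marker frame (Z=0):
  M0 = (-0.1225, +0.1225, 0)
  M1 = (+0.1225, +0.1225, 0)
  M2 = (+0.1225, -0.1225, 0)
  M3 = (-0.1225, -0.1225, 0)
rvec = (-0.4627, 0.0477, -0.4204), |rvec| = θ = 0.62698 rad = 35.923°
Rodrigues: sinθ=0.58670, 1−cosθ=0.19020; R = I + sinθ·[k]× + (1−cosθ)·[k]×²:
    [+0.91339 +0.38271 +0.13875]
    [-0.40407 +0.81090 +0.42327]
    [+0.04948 -0.44268 +0.89531]
t = (0.0048, -0.0271, 0.9165) m
M0: Pc = R·M0+t = (-0.06021, +0.12173, +0.85621); u = 638.6·(-0.06021)/0.85621 + 339.7 = 294.7945, v = 416.7·(+0.12173)/0.85621 + 245.1 = 304.3457
M1: Pc = R·M1+t = (+0.16357, +0.02274, +0.86833); u = 638.6·(+0.16357)/0.86833 + 339.7 = 459.9965, v = 416.7·(+0.02274)/0.86833 + 245.1 = 256.0112
M2: Pc = R·M2+t = (+0.06981, -0.17593, +0.97679); u = 638.6·(+0.06981)/0.97679 + 339.7 = 385.3384, v = 416.7·(-0.17593)/0.97679 + 245.1 = 170.0460
M3: Pc = R·M3+t = (-0.15397, -0.07694, +0.96467); u = 638.6·(-0.15397)/0.96467 + 339.7 = 237.7717, v = 416.7·(-0.07694)/0.96467 + 245.1 = 211.8661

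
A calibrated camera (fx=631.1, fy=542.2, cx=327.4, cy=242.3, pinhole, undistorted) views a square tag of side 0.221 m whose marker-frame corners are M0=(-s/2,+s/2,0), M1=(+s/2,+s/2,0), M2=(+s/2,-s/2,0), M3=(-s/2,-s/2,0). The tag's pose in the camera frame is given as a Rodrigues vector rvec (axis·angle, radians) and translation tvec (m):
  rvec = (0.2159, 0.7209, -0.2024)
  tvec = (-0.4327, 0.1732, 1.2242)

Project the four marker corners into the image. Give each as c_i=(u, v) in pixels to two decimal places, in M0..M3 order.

Intrinsics K: fx=631.1, fy=542.2, cx=327.4, cy=242.3
Marker side s = 0.221 m; corners in marker frame (Z=0):
  M0 = (-0.1105, +0.1105, 0)
  M1 = (+0.1105, +0.1105, 0)
  M2 = (+0.1105, -0.1105, 0)
  M3 = (-0.1105, -0.1105, 0)
rvec = (0.2159, 0.7209, -0.2024), |rvec| = θ = 0.77928 rad = 44.649°
Rodrigues: sinθ=0.70277, 1−cosθ=0.28858; R = I + sinθ·[k]× + (1−cosθ)·[k]×²:
    [+0.73357 +0.25649 +0.62935]
    [-0.10857 +0.95838 -0.26404]
    [-0.67089 +0.12537 +0.73089]
t = (-0.4327, 0.1732, 1.2242) m
M0: Pc = R·M0+t = (-0.48542, +0.29110, +1.31219); u = 631.1·(-0.48542)/1.31219 + 327.4 = 93.9368, v = 542.2·(+0.29110)/1.31219 + 242.3 = 362.5827
M1: Pc = R·M1+t = (-0.32330, +0.26710, +1.16392); u = 631.1·(-0.32330)/1.16392 + 327.4 = 152.1014, v = 542.2·(+0.26710)/1.16392 + 242.3 = 366.7279
M2: Pc = R·M2+t = (-0.37998, +0.05530, +1.13621); u = 631.1·(-0.37998)/1.13621 + 327.4 = 116.3422, v = 542.2·(+0.05530)/1.13621 + 242.3 = 268.6901
M3: Pc = R·M3+t = (-0.54210, +0.07930, +1.28448); u = 631.1·(-0.54210)/1.28448 + 327.4 = 61.0507, v = 542.2·(+0.07930)/1.28448 + 242.3 = 275.7718

c0=(93.94, 362.58) c1=(152.10, 366.73) c2=(116.34, 268.69) c3=(61.05, 275.77)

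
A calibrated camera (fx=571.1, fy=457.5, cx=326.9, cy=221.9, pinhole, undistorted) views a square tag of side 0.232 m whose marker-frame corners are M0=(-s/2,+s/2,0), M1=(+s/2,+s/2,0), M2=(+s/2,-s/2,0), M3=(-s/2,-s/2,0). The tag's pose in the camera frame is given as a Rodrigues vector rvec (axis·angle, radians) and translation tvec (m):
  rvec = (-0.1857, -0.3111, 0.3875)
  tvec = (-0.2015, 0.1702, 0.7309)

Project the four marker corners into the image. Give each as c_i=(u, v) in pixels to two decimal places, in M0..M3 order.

Intrinsics K: fx=571.1, fy=457.5, cx=326.9, cy=221.9
Marker side s = 0.232 m; corners in marker frame (Z=0):
  M0 = (-0.1160, +0.1160, 0)
  M1 = (+0.1160, +0.1160, 0)
  M2 = (+0.1160, -0.1160, 0)
  M3 = (-0.1160, -0.1160, 0)
rvec = (-0.1857, -0.3111, 0.3875), |rvec| = θ = 0.53049 rad = 30.395°
Rodrigues: sinθ=0.50596, 1−cosθ=0.13744; R = I + sinθ·[k]× + (1−cosθ)·[k]×²:
    [+0.87940 -0.34136 -0.33186]
    [+0.39779 +0.90982 +0.11824]
    [+0.26157 -0.23599 +0.93589]
t = (-0.2015, 0.1702, 0.7309) m
M0: Pc = R·M0+t = (-0.34311, +0.22960, +0.67318); u = 571.1·(-0.34311)/0.67318 + 326.9 = 35.8215, v = 457.5·(+0.22960)/0.67318 + 221.9 = 377.9347
M1: Pc = R·M1+t = (-0.13909, +0.32188, +0.73387); u = 571.1·(-0.13909)/0.73387 + 326.9 = 218.6609, v = 457.5·(+0.32188)/0.73387 + 221.9 = 422.5654
M2: Pc = R·M2+t = (-0.05989, +0.11080, +0.78862); u = 571.1·(-0.05989)/0.78862 + 326.9 = 283.5278, v = 457.5·(+0.11080)/0.78862 + 221.9 = 286.1809
M3: Pc = R·M3+t = (-0.26391, +0.01852, +0.72793); u = 571.1·(-0.26391)/0.72793 + 326.9 = 119.8476, v = 457.5·(+0.01852)/0.72793 + 221.9 = 233.5374

c0=(35.82, 377.93) c1=(218.66, 422.57) c2=(283.53, 286.18) c3=(119.85, 233.54)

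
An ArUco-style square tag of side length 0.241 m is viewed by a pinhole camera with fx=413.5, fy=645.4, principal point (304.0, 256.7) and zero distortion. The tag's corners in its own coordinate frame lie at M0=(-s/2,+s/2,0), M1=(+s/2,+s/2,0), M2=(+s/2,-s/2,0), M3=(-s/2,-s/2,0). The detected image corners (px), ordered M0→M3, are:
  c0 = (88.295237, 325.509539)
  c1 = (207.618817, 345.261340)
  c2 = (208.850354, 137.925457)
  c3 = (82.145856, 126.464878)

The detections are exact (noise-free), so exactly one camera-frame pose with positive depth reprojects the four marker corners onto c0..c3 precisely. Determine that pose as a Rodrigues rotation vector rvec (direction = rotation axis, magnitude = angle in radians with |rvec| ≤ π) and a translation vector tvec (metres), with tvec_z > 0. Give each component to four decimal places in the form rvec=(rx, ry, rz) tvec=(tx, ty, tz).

rvec=(0.1879, 0.1506, 0.0682) tvec=(-0.2900, -0.0234, 0.7558)

Intrinsics K: fx=413.5, fy=645.4, cx=304.0, cy=256.7
Marker side s = 0.241 m; corners in marker frame (Z=0):
  M0 = (-0.1205, +0.1205, 0)
  M1 = (+0.1205, +0.1205, 0)
  M2 = (+0.1205, -0.1205, 0)
  M3 = (-0.1205, -0.1205, 0)
Detected image corners:
  c0 = (88.295237, 325.509539) px
  c1 = (207.618817, 345.261340) px
  c2 = (208.850354, 137.925457) px
  c3 = (82.145856, 126.464878) px
Planar DLT: solve 8×8 A·h = b for H (H[2,2]=1):
  H  [+482.27375 +47.63483 +145.36623]
  H  [+21.15709 +901.80958 +236.70692]
  H  [-0.18873 +0.25274 +1.00000]
B = K⁻¹H; ‖b₁‖=1.323050, ‖b₂‖=1.323050; λ = 2/(‖b₁‖+‖b₂‖) = 0.755830, sign → tz>0 ⇒ λ=+0.755830
r₁ = λ·B[:,0] = (+0.98641,+0.08151,-0.14265); r₂ = λ·B[:,1] = (-0.05337,+0.98013,+0.19103)
r₃ = r₁×r₂ = (+0.15538,-0.18082,+0.97116); SVD([r₁ r₂ r₃]) → R = UVᵀ:
  R  [+0.98641 -0.05337 +0.15538]
  R  [+0.08151 +0.98013 -0.18082]
  R  [-0.14265 +0.19103 +0.97116]
t = (-0.28996, -0.02341, +0.75583) m
tr R = 2.937709; θ = arccos((tr R − 1)/2) = 0.250234 rad = 14.337°
axis k = ((R−Rᵀ)₃₂, (R−Rᵀ)₁₃, (R−Rᵀ)₂₁) / (2 sinθ) = (+0.750806, +0.601763, +0.272346)
rvec = θ·k = (+0.187877, +0.150581, +0.068150)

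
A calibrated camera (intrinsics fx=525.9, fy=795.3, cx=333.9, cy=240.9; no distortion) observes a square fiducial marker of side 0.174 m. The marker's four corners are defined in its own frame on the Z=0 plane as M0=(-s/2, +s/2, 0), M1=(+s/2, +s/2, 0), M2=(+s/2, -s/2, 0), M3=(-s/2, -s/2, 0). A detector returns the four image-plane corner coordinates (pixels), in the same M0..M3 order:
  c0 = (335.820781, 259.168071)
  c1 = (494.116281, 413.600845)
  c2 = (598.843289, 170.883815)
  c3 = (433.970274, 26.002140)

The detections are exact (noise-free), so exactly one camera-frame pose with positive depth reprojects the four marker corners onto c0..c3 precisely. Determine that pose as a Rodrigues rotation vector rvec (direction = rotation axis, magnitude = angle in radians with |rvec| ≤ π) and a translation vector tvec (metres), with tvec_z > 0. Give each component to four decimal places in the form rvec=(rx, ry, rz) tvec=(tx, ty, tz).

rvec=(-0.0073, 0.1388, 0.5676) tvec=(0.1211, -0.0152, 0.4913)

Intrinsics K: fx=525.9, fy=795.3, cx=333.9, cy=240.9
Marker side s = 0.174 m; corners in marker frame (Z=0):
  M0 = (-0.0870, +0.0870, 0)
  M1 = (+0.0870, +0.0870, 0)
  M2 = (+0.0870, -0.0870, 0)
  M3 = (-0.0870, -0.0870, 0)
Detected image corners:
  c0 = (335.820781, 259.168071) px
  c1 = (494.116281, 413.600845) px
  c2 = (598.843289, 170.883815) px
  c3 = (433.970274, 26.002140) px
Planar DLT: solve 8×8 A·h = b for H (H[2,2]=1):
  H  [+802.39470 -552.77846 +463.50173]
  H  [+801.35857 +1380.72437 +216.31160]
  H  [-0.27088 +0.06389 +1.00000]
B = K⁻¹H; ‖b₁‖=2.035454, ‖b₂‖=2.035454; λ = 2/(‖b₁‖+‖b₂‖) = 0.491291, sign → tz>0 ⇒ λ=+0.491291
r₁ = λ·B[:,0] = (+0.83408,+0.53534,-0.13308); r₂ = λ·B[:,1] = (-0.53633,+0.84342,+0.03139)
r₃ = r₁×r₂ = (+0.12905,+0.04519,+0.99061); SVD([r₁ r₂ r₃]) → R = UVᵀ:
  R  [+0.83408 -0.53633 +0.12905]
  R  [+0.53534 +0.84342 +0.04519]
  R  [-0.13308 +0.03139 +0.99061]
t = (+0.12107, -0.01519, +0.49129) m
tr R = 2.668116; θ = arccos((tr R − 1)/2) = 0.584373 rad = 33.482°
axis k = ((R−Rᵀ)₃₂, (R−Rᵀ)₁₃, (R−Rᵀ)₂₁) / (2 sinθ) = (-0.012510, +0.237575, +0.971289)
rvec = θ·k = (-0.007310, +0.138832, +0.567595)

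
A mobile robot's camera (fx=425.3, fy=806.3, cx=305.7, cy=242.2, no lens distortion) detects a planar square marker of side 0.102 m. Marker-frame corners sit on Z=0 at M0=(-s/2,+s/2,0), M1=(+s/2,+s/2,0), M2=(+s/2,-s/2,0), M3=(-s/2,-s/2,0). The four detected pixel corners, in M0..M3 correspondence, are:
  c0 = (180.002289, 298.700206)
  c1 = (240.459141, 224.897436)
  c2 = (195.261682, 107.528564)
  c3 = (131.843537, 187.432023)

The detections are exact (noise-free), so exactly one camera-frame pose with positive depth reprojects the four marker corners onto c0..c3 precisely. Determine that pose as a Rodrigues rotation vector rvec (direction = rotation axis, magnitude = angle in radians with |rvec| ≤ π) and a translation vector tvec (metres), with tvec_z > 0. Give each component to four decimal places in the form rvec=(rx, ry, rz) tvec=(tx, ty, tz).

Intrinsics K: fx=425.3, fy=806.3, cx=305.7, cy=242.2
Marker side s = 0.102 m; corners in marker frame (Z=0):
  M0 = (-0.0510, +0.0510, 0)
  M1 = (+0.0510, +0.0510, 0)
  M2 = (+0.0510, -0.0510, 0)
  M3 = (-0.0510, -0.0510, 0)
Detected image corners:
  c0 = (180.002289, 298.700206) px
  c1 = (240.459141, 224.897436) px
  c2 = (195.261682, 107.528564) px
  c3 = (131.843537, 187.432023) px
Planar DLT: solve 8×8 A·h = b for H (H[2,2]=1):
  H  [+580.99558 +564.78523 +187.35536]
  H  [-780.85008 +1237.78002 +206.58004]
  H  [-0.13811 +0.57282 +1.00000]
B = K⁻¹H; ‖b₁‖=1.739416, ‖b₂‖=1.739416; λ = 2/(‖b₁‖+‖b₂‖) = 0.574905, sign → tz>0 ⇒ λ=+0.574905
r₁ = λ·B[:,0] = (+0.84244,-0.53291,-0.07940); r₂ = λ·B[:,1] = (+0.52675,+0.78364,+0.32931)
r₃ = r₁×r₂ = (-0.11328,-0.31925,+0.94088); SVD([r₁ r₂ r₃]) → R = UVᵀ:
  R  [+0.84244 +0.52675 -0.11328]
  R  [-0.53291 +0.78364 -0.31925]
  R  [-0.07940 +0.32931 +0.94088]
t = (-0.15997, -0.02540, +0.57491) m
tr R = 2.566952; θ = arccos((tr R − 1)/2) = 0.670556 rad = 38.420°
axis k = ((R−Rᵀ)₃₂, (R−Rᵀ)₁₃, (R−Rᵀ)₂₁) / (2 sinθ) = (+0.521840, -0.027259, -0.852608)
rvec = θ·k = (+0.349923, -0.018279, -0.571722)

rvec=(0.3499, -0.0183, -0.5717) tvec=(-0.1600, -0.0254, 0.5749)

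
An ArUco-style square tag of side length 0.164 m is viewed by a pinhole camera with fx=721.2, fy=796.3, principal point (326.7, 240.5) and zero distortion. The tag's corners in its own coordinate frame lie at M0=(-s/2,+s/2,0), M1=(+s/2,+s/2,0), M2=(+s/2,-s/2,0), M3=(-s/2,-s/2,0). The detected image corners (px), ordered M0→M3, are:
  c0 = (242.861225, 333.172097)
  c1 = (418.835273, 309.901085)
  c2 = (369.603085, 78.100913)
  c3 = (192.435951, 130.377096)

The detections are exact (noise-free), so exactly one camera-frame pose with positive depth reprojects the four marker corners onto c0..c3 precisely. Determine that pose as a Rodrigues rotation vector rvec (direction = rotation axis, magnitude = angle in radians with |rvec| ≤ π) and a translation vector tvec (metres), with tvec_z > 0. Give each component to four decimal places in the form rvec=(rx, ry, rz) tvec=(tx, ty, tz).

Intrinsics K: fx=721.2, fy=796.3, cx=326.7, cy=240.5
Marker side s = 0.164 m; corners in marker frame (Z=0):
  M0 = (-0.0820, +0.0820, 0)
  M1 = (+0.0820, +0.0820, 0)
  M2 = (+0.0820, -0.0820, 0)
  M3 = (-0.0820, -0.0820, 0)
Detected image corners:
  c0 = (242.861225, 333.172097) px
  c1 = (418.835273, 309.901085) px
  c2 = (369.603085, 78.100913) px
  c3 = (192.435951, 130.377096) px
Planar DLT: solve 8×8 A·h = b for H (H[2,2]=1):
  H  [+841.30274 +383.06186 +300.89416]
  H  [-392.16998 +1374.38112 +216.37935]
  H  [-0.76902 +0.25822 +1.00000]
B = K⁻¹H; ‖b₁‖=1.718727, ‖b₂‖=1.718727; λ = 2/(‖b₁‖+‖b₂‖) = 0.581826, sign → tz>0 ⇒ λ=+0.581826
r₁ = λ·B[:,0] = (+0.88141,-0.15141,-0.44744); r₂ = λ·B[:,1] = (+0.24098,+0.95883,+0.15024)
r₃ = r₁×r₂ = (+0.40627,-0.24024,+0.88161); SVD([r₁ r₂ r₃]) → R = UVᵀ:
  R  [+0.88141 +0.24098 +0.40627]
  R  [-0.15141 +0.95883 -0.24024]
  R  [-0.44744 +0.15024 +0.88161]
t = (-0.02082, -0.01762, +0.58183) m
tr R = 2.721842; θ = arccos((tr R − 1)/2) = 0.533719 rad = 30.580°
axis k = ((R−Rᵀ)₃₂, (R−Rᵀ)₁₃, (R−Rᵀ)₂₁) / (2 sinθ) = (+0.383777, +0.839044, -0.385644)
rvec = θ·k = (+0.204829, +0.447813, -0.205825)

rvec=(0.2048, 0.4478, -0.2058) tvec=(-0.0208, -0.0176, 0.5818)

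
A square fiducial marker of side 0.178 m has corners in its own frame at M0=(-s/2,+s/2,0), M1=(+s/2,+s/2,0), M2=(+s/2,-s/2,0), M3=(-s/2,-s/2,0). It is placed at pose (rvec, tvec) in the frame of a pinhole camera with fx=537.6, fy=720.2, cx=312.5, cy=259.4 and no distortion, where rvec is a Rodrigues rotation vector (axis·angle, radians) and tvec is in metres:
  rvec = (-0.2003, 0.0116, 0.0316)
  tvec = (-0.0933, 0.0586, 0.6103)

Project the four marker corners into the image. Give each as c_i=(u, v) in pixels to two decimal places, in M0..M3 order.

Intrinsics K: fx=537.6, fy=720.2, cx=312.5, cy=259.4
Marker side s = 0.178 m; corners in marker frame (Z=0):
  M0 = (-0.0890, +0.0890, 0)
  M1 = (+0.0890, +0.0890, 0)
  M2 = (+0.0890, -0.0890, 0)
  M3 = (-0.0890, -0.0890, 0)
rvec = (-0.2003, 0.0116, 0.0316), |rvec| = θ = 0.20311 rad = 11.637°
Rodrigues: sinθ=0.20172, 1−cosθ=0.02056; R = I + sinθ·[k]× + (1−cosθ)·[k]×²:
    [+0.99944 -0.03254 +0.00837]
    [+0.03023 +0.97951 +0.19911]
    [-0.01467 -0.19874 +0.97994]
t = (-0.0933, 0.0586, 0.6103) m
M0: Pc = R·M0+t = (-0.18515, +0.14309, +0.59392); u = 537.6·(-0.18515)/0.59392 + 312.5 = 144.9104, v = 720.2·(+0.14309)/0.59392 + 259.4 = 432.9103
M1: Pc = R·M1+t = (-0.00725, +0.14847, +0.59131); u = 537.6·(-0.00725)/0.59131 + 312.5 = 305.9118, v = 720.2·(+0.14847)/0.59131 + 259.4 = 440.2296
M2: Pc = R·M2+t = (-0.00145, -0.02589, +0.62668); u = 537.6·(-0.00145)/0.62668 + 312.5 = 311.2526, v = 720.2·(-0.02589)/0.62668 + 259.4 = 229.6506
M3: Pc = R·M3+t = (-0.17935, -0.03127, +0.62929); u = 537.6·(-0.17935)/0.62929 + 312.5 = 159.2799, v = 720.2·(-0.03127)/0.62929 + 259.4 = 223.6168

c0=(144.91, 432.91) c1=(305.91, 440.23) c2=(311.25, 229.65) c3=(159.28, 223.62)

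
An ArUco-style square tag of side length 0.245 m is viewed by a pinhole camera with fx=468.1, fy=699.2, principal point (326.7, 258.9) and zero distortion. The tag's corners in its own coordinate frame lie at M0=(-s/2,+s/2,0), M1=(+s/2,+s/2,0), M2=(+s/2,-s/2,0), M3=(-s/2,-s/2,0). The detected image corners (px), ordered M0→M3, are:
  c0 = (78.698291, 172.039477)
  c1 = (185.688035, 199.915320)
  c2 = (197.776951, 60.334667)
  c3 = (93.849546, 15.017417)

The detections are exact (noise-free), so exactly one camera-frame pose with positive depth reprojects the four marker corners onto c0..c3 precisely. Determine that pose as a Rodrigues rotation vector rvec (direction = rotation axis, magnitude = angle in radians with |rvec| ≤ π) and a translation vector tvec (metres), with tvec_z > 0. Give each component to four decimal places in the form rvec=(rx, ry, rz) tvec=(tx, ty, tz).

rvec=(-0.0277, -0.5985, 0.1246) tvec=(-0.4472, -0.2377, 1.1349)

Intrinsics K: fx=468.1, fy=699.2, cx=326.7, cy=258.9
Marker side s = 0.245 m; corners in marker frame (Z=0):
  M0 = (-0.1225, +0.1225, 0)
  M1 = (+0.1225, +0.1225, 0)
  M2 = (+0.1225, -0.1225, 0)
  M3 = (-0.1225, -0.1225, 0)
Detected image corners:
  c0 = (78.698291, 172.039477) px
  c1 = (185.688035, 199.915320) px
  c2 = (197.776951, 60.334667) px
  c3 = (93.849546, 15.017417) px
Planar DLT: solve 8×8 A·h = b for H (H[2,2]=1):
  H  [+499.00633 -62.82909 +142.23692]
  H  [+204.80466 +597.03361 +112.43543]
  H  [+0.49355 -0.05478 +1.00000]
B = K⁻¹H; ‖b₁‖=0.881124, ‖b₂‖=0.881124; λ = 2/(‖b₁‖+‖b₂‖) = 1.134914, sign → tz>0 ⇒ λ=+1.134914
r₁ = λ·B[:,0] = (+0.81891,+0.12502,+0.56014); r₂ = λ·B[:,1] = (-0.10894,+0.99210,-0.06217)
r₃ = r₁×r₂ = (-0.56349,-0.01011,+0.82606); SVD([r₁ r₂ r₃]) → R = UVᵀ:
  R  [+0.81891 -0.10894 -0.56349]
  R  [+0.12502 +0.99210 -0.01011]
  R  [+0.56014 -0.06217 +0.82606]
t = (-0.44723, -0.23774, +1.13491) m
tr R = 2.637077; θ = arccos((tr R − 1)/2) = 0.611934 rad = 35.061°
axis k = ((R−Rᵀ)₃₂, (R−Rᵀ)₁₃, (R−Rᵀ)₂₁) / (2 sinθ) = (-0.045317, -0.977997, +0.203639)
rvec = θ·k = (-0.027731, -0.598470, +0.124614)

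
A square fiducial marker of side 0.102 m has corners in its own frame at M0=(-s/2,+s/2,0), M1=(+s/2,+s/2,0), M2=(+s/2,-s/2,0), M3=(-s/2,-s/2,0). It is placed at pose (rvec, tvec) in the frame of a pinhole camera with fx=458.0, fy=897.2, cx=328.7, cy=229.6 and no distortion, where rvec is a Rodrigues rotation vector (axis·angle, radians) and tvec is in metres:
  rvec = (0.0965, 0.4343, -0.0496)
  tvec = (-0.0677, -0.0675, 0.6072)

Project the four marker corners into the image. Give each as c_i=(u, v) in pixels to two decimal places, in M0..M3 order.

c0=(248.81, 207.77) c1=(314.73, 201.93) c2=(309.02, 45.05) c3=(242.60, 61.79)

Intrinsics K: fx=458.0, fy=897.2, cx=328.7, cy=229.6
Marker side s = 0.102 m; corners in marker frame (Z=0):
  M0 = (-0.0510, +0.0510, 0)
  M1 = (+0.0510, +0.0510, 0)
  M2 = (+0.0510, -0.0510, 0)
  M3 = (-0.0510, -0.0510, 0)
rvec = (0.0965, 0.4343, -0.0496), |rvec| = θ = 0.44765 rad = 25.648°
Rodrigues: sinθ=0.43285, 1−cosθ=0.09853; R = I + sinθ·[k]× + (1−cosθ)·[k]×²:
    [+0.90605 +0.06857 +0.41759]
    [-0.02735 +0.99421 -0.10390]
    [-0.42229 +0.08272 +0.90268]
t = (-0.0677, -0.0675, 0.6072) m
M0: Pc = R·M0+t = (-0.11041, -0.01540, +0.63296); u = 458.0·(-0.11041)/0.63296 + 328.7 = 248.8074, v = 897.2·(-0.01540)/0.63296 + 229.6 = 207.7705
M1: Pc = R·M1+t = (-0.01799, -0.01819, +0.58988); u = 458.0·(-0.01799)/0.58988 + 328.7 = 314.7284, v = 897.2·(-0.01819)/0.58988 + 229.6 = 201.9330
M2: Pc = R·M2+t = (-0.02499, -0.11960, +0.58144); u = 458.0·(-0.02499)/0.58144 + 328.7 = 309.0167, v = 897.2·(-0.11960)/0.58144 + 229.6 = 45.0511
M3: Pc = R·M3+t = (-0.11741, -0.11681, +0.62452); u = 458.0·(-0.11741)/0.62452 + 328.7 = 242.5990, v = 897.2·(-0.11681)/0.62452 + 229.6 = 61.7879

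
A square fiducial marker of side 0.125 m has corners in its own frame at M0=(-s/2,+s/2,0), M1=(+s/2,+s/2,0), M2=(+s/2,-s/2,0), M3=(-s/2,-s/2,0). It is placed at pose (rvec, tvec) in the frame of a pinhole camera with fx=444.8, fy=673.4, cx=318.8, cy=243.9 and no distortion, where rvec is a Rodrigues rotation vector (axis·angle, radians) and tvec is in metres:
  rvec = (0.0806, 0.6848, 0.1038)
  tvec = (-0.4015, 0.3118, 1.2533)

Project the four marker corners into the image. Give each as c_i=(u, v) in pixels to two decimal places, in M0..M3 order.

c0=(163.40, 433.68) c1=(188.48, 454.27) c2=(190.20, 387.49) c3=(164.75, 370.75)

Intrinsics K: fx=444.8, fy=673.4, cx=318.8, cy=243.9
Marker side s = 0.125 m; corners in marker frame (Z=0):
  M0 = (-0.0625, +0.0625, 0)
  M1 = (+0.0625, +0.0625, 0)
  M2 = (+0.0625, -0.0625, 0)
  M3 = (-0.0625, -0.0625, 0)
rvec = (0.0806, 0.6848, 0.1038), |rvec| = θ = 0.69730 rad = 39.952°
Rodrigues: sinθ=0.64215, 1−cosθ=0.23342; R = I + sinθ·[k]× + (1−cosθ)·[k]×²:
    [+0.76970 -0.06909 +0.63466]
    [+0.12209 +0.99171 -0.04010]
    [-0.62662 +0.10835 +0.77175]
t = (-0.4015, 0.3118, 1.2533) m
M0: Pc = R·M0+t = (-0.45392, +0.36615, +1.29924); u = 444.8·(-0.45392)/1.29924 + 318.8 = 163.3966, v = 673.4·(+0.36615)/1.29924 + 243.9 = 433.6779
M1: Pc = R·M1+t = (-0.35771, +0.38141, +1.22091); u = 444.8·(-0.35771)/1.22091 + 318.8 = 188.4787, v = 673.4·(+0.38141)/1.22091 + 243.9 = 454.2705
M2: Pc = R·M2+t = (-0.34908, +0.25745, +1.20736); u = 444.8·(-0.34908)/1.20736 + 318.8 = 190.1986, v = 673.4·(+0.25745)/1.20736 + 243.9 = 387.4904
M3: Pc = R·M3+t = (-0.44529, +0.24219, +1.28569); u = 444.8·(-0.44529)/1.28569 + 318.8 = 164.7475, v = 673.4·(+0.24219)/1.28569 + 243.9 = 370.7493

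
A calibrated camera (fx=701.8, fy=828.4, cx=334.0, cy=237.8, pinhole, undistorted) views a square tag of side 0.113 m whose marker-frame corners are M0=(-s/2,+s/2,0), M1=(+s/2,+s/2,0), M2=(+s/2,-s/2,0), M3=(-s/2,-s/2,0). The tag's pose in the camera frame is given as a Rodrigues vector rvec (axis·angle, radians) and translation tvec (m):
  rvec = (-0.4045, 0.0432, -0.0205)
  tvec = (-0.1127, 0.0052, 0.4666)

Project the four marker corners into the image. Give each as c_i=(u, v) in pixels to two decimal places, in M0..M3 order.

c0=(69.15, 346.79) c1=(245.72, 341.80) c2=(251.95, 155.52) c3=(91.33, 161.68)

Intrinsics K: fx=701.8, fy=828.4, cx=334.0, cy=237.8
Marker side s = 0.113 m; corners in marker frame (Z=0):
  M0 = (-0.0565, +0.0565, 0)
  M1 = (+0.0565, +0.0565, 0)
  M2 = (+0.0565, -0.0565, 0)
  M3 = (-0.0565, -0.0565, 0)
rvec = (-0.4045, 0.0432, -0.0205), |rvec| = θ = 0.40732 rad = 23.338°
Rodrigues: sinθ=0.39615, 1−cosθ=0.08181; R = I + sinθ·[k]× + (1−cosθ)·[k]×²:
    [+0.99887 +0.01132 +0.04610]
    [-0.02855 +0.91911 +0.39297]
    [-0.03793 -0.39384 +0.91839]
t = (-0.1127, 0.0052, 0.4666) m
M0: Pc = R·M0+t = (-0.16850, +0.05874, +0.44649); u = 701.8·(-0.16850)/0.44649 + 334.0 = 69.1547, v = 828.4·(+0.05874)/0.44649 + 237.8 = 346.7892
M1: Pc = R·M1+t = (-0.05562, +0.05552, +0.44220); u = 701.8·(-0.05562)/0.44220 + 334.0 = 245.7220, v = 828.4·(+0.05552)/0.44220 + 237.8 = 341.8007
M2: Pc = R·M2+t = (-0.05690, -0.04834, +0.48671); u = 701.8·(-0.05690)/0.48671 + 334.0 = 251.9495, v = 828.4·(-0.04834)/0.48671 + 237.8 = 155.5183
M3: Pc = R·M3+t = (-0.16978, -0.04512, +0.49100); u = 701.8·(-0.16978)/0.49100 + 334.0 = 91.3321, v = 828.4·(-0.04512)/0.49100 + 237.8 = 161.6805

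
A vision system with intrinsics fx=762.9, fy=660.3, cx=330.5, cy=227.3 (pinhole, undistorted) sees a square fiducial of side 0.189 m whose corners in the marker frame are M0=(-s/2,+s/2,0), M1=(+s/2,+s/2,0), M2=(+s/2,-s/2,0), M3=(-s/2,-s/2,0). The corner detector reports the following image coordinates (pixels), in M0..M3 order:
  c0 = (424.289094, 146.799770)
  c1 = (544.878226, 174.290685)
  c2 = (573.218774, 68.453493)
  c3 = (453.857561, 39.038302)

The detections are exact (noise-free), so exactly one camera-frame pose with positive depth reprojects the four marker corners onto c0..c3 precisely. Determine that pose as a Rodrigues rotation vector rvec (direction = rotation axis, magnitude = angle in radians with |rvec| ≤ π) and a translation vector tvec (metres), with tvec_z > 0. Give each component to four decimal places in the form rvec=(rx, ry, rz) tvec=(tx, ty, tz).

Intrinsics K: fx=762.9, fy=660.3, cx=330.5, cy=227.3
Marker side s = 0.189 m; corners in marker frame (Z=0):
  M0 = (-0.0945, +0.0945, 0)
  M1 = (+0.0945, +0.0945, 0)
  M2 = (+0.0945, -0.0945, 0)
  M3 = (-0.0945, -0.0945, 0)
Detected image corners:
  c0 = (424.289094, 146.799770) px
  c1 = (544.878226, 174.290685) px
  c2 = (573.218774, 68.453493) px
  c3 = (453.857561, 39.038302) px
Planar DLT: solve 8×8 A·h = b for H (H[2,2]=1):
  H  [+686.24741 -167.77112 +499.68556]
  H  [+161.60903 +561.89074 +107.13654]
  H  [+0.10313 -0.02926 +1.00000]
B = K⁻¹H; ‖b₁‖=0.886107, ‖b₂‖=0.886107; λ = 2/(‖b₁‖+‖b₂‖) = 1.128531, sign → tz>0 ⇒ λ=+1.128531
r₁ = λ·B[:,0] = (+0.96472,+0.23615,+0.11638); r₂ = λ·B[:,1] = (-0.23387,+0.97171,-0.03302)
r₃ = r₁×r₂ = (-0.12089,+0.00464,+0.99266); SVD([r₁ r₂ r₃]) → R = UVᵀ:
  R  [+0.96472 -0.23387 -0.12089]
  R  [+0.23615 +0.97171 +0.00464]
  R  [+0.11638 -0.03302 +0.99266]
t = (+0.25027, -0.20537, +1.12853) m
tr R = 2.929085; θ = arccos((tr R − 1)/2) = 0.267093 rad = 15.303°
axis k = ((R−Rᵀ)₃₂, (R−Rᵀ)₁₃, (R−Rᵀ)₂₁) / (2 sinθ) = (-0.071357, -0.449501, +0.890425)
rvec = θ·k = (-0.019059, -0.120058, +0.237826)

rvec=(-0.0191, -0.1201, 0.2378) tvec=(0.2503, -0.2054, 1.1285)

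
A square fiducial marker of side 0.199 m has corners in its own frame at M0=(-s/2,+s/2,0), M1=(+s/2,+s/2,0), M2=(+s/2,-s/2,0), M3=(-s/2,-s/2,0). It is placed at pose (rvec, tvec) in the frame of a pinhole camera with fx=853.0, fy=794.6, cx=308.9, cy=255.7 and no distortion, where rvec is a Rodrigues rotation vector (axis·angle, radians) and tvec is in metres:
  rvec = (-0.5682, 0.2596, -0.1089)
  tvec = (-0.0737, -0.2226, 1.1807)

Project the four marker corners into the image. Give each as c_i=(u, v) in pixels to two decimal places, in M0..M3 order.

c0=(185.25, 171.25) c1=(328.20, 143.26) c2=(322.22, 44.10) c3=(191.81, 73.01)

Intrinsics K: fx=853.0, fy=794.6, cx=308.9, cy=255.7
Marker side s = 0.199 m; corners in marker frame (Z=0):
  M0 = (-0.0995, +0.0995, 0)
  M1 = (+0.0995, +0.0995, 0)
  M2 = (+0.0995, -0.0995, 0)
  M3 = (-0.0995, -0.0995, 0)
rvec = (-0.5682, 0.2596, -0.1089), |rvec| = θ = 0.63412 rad = 36.332°
Rodrigues: sinθ=0.59247, 1−cosθ=0.19440; R = I + sinθ·[k]× + (1−cosθ)·[k]×²:
    [+0.96168 +0.03043 +0.27246]
    [-0.17306 +0.83818 +0.51721]
    [-0.21263 -0.54455 +0.81133]
t = (-0.0737, -0.2226, 1.1807) m
M0: Pc = R·M0+t = (-0.16636, -0.12198, +1.14767); u = 853.0·(-0.16636)/1.14767 + 308.9 = 185.2546, v = 794.6·(-0.12198)/1.14767 + 255.7 = 171.2452
M1: Pc = R·M1+t = (+0.02502, -0.15642, +1.10536); u = 853.0·(+0.02502)/1.10536 + 308.9 = 328.2045, v = 794.6·(-0.15642)/1.10536 + 255.7 = 143.2552
M2: Pc = R·M2+t = (+0.01896, -0.32322, +1.21373); u = 853.0·(+0.01896)/1.21373 + 308.9 = 322.2246, v = 794.6·(-0.32322)/1.21373 + 255.7 = 44.0959
M3: Pc = R·M3+t = (-0.17242, -0.28878, +1.25604); u = 853.0·(-0.17242)/1.25604 + 308.9 = 191.8092, v = 794.6·(-0.28878)/1.25604 + 255.7 = 73.0116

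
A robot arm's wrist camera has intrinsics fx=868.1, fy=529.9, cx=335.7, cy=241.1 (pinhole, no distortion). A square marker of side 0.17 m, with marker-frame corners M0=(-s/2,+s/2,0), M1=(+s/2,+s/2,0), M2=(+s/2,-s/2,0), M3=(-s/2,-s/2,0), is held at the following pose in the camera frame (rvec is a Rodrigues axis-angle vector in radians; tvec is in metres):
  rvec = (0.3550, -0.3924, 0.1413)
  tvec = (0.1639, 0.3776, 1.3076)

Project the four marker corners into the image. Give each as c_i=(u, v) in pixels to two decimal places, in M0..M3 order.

c0=(381.71, 424.87) c1=(478.18, 420.16) c2=(506.60, 363.72) c3=(407.59, 365.57)

Intrinsics K: fx=868.1, fy=529.9, cx=335.7, cy=241.1
Marker side s = 0.17 m; corners in marker frame (Z=0):
  M0 = (-0.0850, +0.0850, 0)
  M1 = (+0.0850, +0.0850, 0)
  M2 = (+0.0850, -0.0850, 0)
  M3 = (-0.0850, -0.0850, 0)
rvec = (0.3550, -0.3924, 0.1413), |rvec| = θ = 0.54769 rad = 31.381°
Rodrigues: sinθ=0.52072, 1−cosθ=0.14627; R = I + sinθ·[k]× + (1−cosθ)·[k]×²:
    [+0.91518 -0.20227 -0.34861]
    [+0.06641 +0.92881 -0.36455]
    [+0.39753 +0.31048 +0.86346]
t = (0.1639, 0.3776, 1.3076) m
M0: Pc = R·M0+t = (+0.06892, +0.45090, +1.30020); u = 868.1·(+0.06892)/1.30020 + 335.7 = 381.7135, v = 529.9·(+0.45090)/1.30020 + 241.1 = 424.8670
M1: Pc = R·M1+t = (+0.22450, +0.46219, +1.36778); u = 868.1·(+0.22450)/1.36778 + 335.7 = 478.1836, v = 529.9·(+0.46219)/1.36778 + 241.1 = 420.1613
M2: Pc = R·M2+t = (+0.25888, +0.30430, +1.31500); u = 868.1·(+0.25888)/1.31500 + 335.7 = 506.6023, v = 529.9·(+0.30430)/1.31500 + 241.1 = 363.7210
M3: Pc = R·M3+t = (+0.10330, +0.29301, +1.24742); u = 868.1·(+0.10330)/1.24742 + 335.7 = 407.5899, v = 529.9·(+0.29301)/1.24742 + 241.1 = 365.5681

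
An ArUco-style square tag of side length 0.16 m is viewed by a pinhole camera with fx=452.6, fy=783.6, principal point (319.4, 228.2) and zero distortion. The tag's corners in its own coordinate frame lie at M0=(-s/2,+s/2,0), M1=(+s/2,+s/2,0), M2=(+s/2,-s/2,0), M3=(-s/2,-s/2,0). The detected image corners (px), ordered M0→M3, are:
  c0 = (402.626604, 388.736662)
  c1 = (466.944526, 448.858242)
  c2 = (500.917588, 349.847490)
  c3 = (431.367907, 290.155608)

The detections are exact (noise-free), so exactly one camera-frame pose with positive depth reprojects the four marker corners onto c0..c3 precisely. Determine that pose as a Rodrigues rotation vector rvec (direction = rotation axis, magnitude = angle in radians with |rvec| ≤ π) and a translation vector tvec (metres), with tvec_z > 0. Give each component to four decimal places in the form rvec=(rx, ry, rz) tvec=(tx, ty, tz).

Intrinsics K: fx=452.6, fy=783.6, cx=319.4, cy=228.2
Marker side s = 0.16 m; corners in marker frame (Z=0):
  M0 = (-0.0800, +0.0800, 0)
  M1 = (+0.0800, +0.0800, 0)
  M2 = (+0.0800, -0.0800, 0)
  M3 = (-0.0800, -0.0800, 0)
Detected image corners:
  c0 = (402.626604, 388.736662) px
  c1 = (466.944526, 448.858242) px
  c2 = (500.917588, 349.847490) px
  c3 = (431.367907, 290.155608) px
Planar DLT: solve 8×8 A·h = b for H (H[2,2]=1):
  H  [+304.39765 -28.74325 +449.32509]
  H  [+281.41985 +754.32031 +370.26024]
  H  [-0.25186 +0.37053 +1.00000]
B = K⁻¹H; ‖b₁‖=0.986646, ‖b₂‖=0.986646; λ = 2/(‖b₁‖+‖b₂‖) = 1.013534, sign → tz>0 ⇒ λ=+1.013534
r₁ = λ·B[:,0] = (+0.86180,+0.43834,-0.25527); r₂ = λ·B[:,1] = (-0.32939,+0.86630,+0.37554)
r₃ = r₁×r₂ = (+0.38575,-0.23956,+0.89096); SVD([r₁ r₂ r₃]) → R = UVᵀ:
  R  [+0.86180 -0.32939 +0.38575]
  R  [+0.43834 +0.86630 -0.23956]
  R  [-0.25527 +0.37554 +0.89096]
t = (+0.29095, +0.18375, +1.01353) m
tr R = 2.619054; θ = arccos((tr R − 1)/2) = 0.627450 rad = 35.950°
axis k = ((R−Rᵀ)₃₂, (R−Rᵀ)₁₃, (R−Rᵀ)₂₁) / (2 sinθ) = (+0.523865, +0.545939, +0.653847)
rvec = θ·k = (+0.328699, +0.342549, +0.410257)

rvec=(0.3287, 0.3425, 0.4103) tvec=(0.2909, 0.1837, 1.0135)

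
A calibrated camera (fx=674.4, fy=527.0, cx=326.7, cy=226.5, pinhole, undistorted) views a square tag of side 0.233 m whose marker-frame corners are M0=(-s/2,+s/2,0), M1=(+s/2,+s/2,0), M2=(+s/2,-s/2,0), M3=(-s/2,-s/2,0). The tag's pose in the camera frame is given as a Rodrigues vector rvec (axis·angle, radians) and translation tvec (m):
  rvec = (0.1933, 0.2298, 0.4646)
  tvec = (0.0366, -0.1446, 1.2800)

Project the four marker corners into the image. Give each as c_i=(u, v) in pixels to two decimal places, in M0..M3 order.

Intrinsics K: fx=674.4, fy=527.0, cx=326.7, cy=226.5
Marker side s = 0.233 m; corners in marker frame (Z=0):
  M0 = (-0.1165, +0.1165, 0)
  M1 = (+0.1165, +0.1165, 0)
  M2 = (+0.1165, -0.1165, 0)
  M3 = (-0.1165, -0.1165, 0)
rvec = (0.1933, 0.2298, 0.4646), |rvec| = θ = 0.55320 rad = 31.696°
Rodrigues: sinθ=0.52541, 1−cosθ=0.14915; R = I + sinθ·[k]× + (1−cosθ)·[k]×²:
    [+0.86906 -0.41961 +0.26203]
    [+0.46291 +0.87659 -0.13156]
    [-0.17449 +0.23563 +0.95605]
t = (0.0366, -0.1446, 1.2800) m
M0: Pc = R·M0+t = (-0.11353, -0.09641, +1.32778); u = 674.4·(-0.11353)/1.32778 + 326.7 = 269.0360, v = 527.0·(-0.09641)/1.32778 + 226.5 = 188.2357
M1: Pc = R·M1+t = (+0.08896, +0.01145, +1.28712); u = 674.4·(+0.08896)/1.28712 + 326.7 = 373.3117, v = 527.0·(+0.01145)/1.28712 + 226.5 = 231.1888
M2: Pc = R·M2+t = (+0.18673, -0.19279, +1.23222); u = 674.4·(+0.18673)/1.23222 + 326.7 = 428.8984, v = 527.0·(-0.19279)/1.23222 + 226.5 = 144.0457
M3: Pc = R·M3+t = (-0.01576, -0.30065, +1.27288); u = 674.4·(-0.01576)/1.27288 + 326.7 = 318.3497, v = 527.0·(-0.30065)/1.27288 + 226.5 = 102.0234

c0=(269.04, 188.24) c1=(373.31, 231.19) c2=(428.90, 144.05) c3=(318.35, 102.02)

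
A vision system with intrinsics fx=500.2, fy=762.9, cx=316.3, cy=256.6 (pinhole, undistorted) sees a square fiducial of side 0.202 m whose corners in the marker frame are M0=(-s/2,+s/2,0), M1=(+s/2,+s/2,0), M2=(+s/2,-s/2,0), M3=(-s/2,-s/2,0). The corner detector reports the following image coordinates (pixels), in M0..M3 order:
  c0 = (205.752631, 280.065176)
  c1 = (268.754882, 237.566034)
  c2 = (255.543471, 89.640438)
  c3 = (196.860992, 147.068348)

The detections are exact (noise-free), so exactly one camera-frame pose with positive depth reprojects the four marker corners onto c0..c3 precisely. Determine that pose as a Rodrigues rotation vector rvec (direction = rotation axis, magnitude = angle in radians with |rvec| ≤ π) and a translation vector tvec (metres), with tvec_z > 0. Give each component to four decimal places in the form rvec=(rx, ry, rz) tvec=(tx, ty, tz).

rvec=(-0.1834, 0.7215, -0.2395) tvec=(-0.1781, -0.0919, 1.0289)

Intrinsics K: fx=500.2, fy=762.9, cx=316.3, cy=256.6
Marker side s = 0.202 m; corners in marker frame (Z=0):
  M0 = (-0.1010, +0.1010, 0)
  M1 = (+0.1010, +0.1010, 0)
  M2 = (+0.1010, -0.1010, 0)
  M3 = (-0.1010, -0.1010, 0)
Detected image corners:
  c0 = (205.752631, 280.065176) px
  c1 = (268.754882, 237.566034) px
  c2 = (255.543471, 89.640438) px
  c3 = (196.860992, 147.068348) px
Planar DLT: solve 8×8 A·h = b for H (H[2,2]=1):
  H  [+159.20075 -1.65248 +229.71448]
  H  [-363.59183 +647.73790 +188.42325]
  H  [-0.61166 -0.24038 +1.00000]
B = K⁻¹H; ‖b₁‖=0.971907, ‖b₂‖=0.971907; λ = 2/(‖b₁‖+‖b₂‖) = 1.028905, sign → tz>0 ⇒ λ=+1.028905
r₁ = λ·B[:,0] = (+0.72544,-0.27869,-0.62934); r₂ = λ·B[:,1] = (+0.15300,+0.95678,-0.24733)
r₃ = r₁×r₂ = (+0.67107,+0.08313,+0.73672); SVD([r₁ r₂ r₃]) → R = UVᵀ:
  R  [+0.72544 +0.15300 +0.67107]
  R  [-0.27869 +0.95678 +0.08313]
  R  [-0.62934 -0.24733 +0.73672]
t = (-0.17811, -0.09195, +1.02891) m
tr R = 2.418934; θ = arccos((tr R − 1)/2) = 0.782055 rad = 44.808°
axis k = ((R−Rᵀ)₃₂, (R−Rᵀ)₁₃, (R−Rᵀ)₂₁) / (2 sinθ) = (-0.234455, +0.922620, -0.306274)
rvec = θ·k = (-0.183357, +0.721539, -0.239523)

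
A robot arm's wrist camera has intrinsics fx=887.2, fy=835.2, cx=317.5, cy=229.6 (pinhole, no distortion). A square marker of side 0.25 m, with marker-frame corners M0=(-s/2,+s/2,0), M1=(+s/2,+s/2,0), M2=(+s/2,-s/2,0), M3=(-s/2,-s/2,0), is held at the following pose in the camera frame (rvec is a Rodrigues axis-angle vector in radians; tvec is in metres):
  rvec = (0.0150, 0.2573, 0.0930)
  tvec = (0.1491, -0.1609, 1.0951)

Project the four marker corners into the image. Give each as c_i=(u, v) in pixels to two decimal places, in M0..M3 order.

c0=(331.25, 194.00) c1=(532.25, 210.24) c2=(552.41, 14.02) c3=(349.08, 8.75)

Intrinsics K: fx=887.2, fy=835.2, cx=317.5, cy=229.6
Marker side s = 0.25 m; corners in marker frame (Z=0):
  M0 = (-0.1250, +0.1250, 0)
  M1 = (+0.1250, +0.1250, 0)
  M2 = (+0.1250, -0.1250, 0)
  M3 = (-0.1250, -0.1250, 0)
rvec = (0.0150, 0.2573, 0.0930), |rvec| = θ = 0.27400 rad = 15.699°
Rodrigues: sinθ=0.27059, 1−cosθ=0.03730; R = I + sinθ·[k]× + (1−cosθ)·[k]×²:
    [+0.96281 -0.08992 +0.25479]
    [+0.09376 +0.99559 -0.00292]
    [-0.25340 +0.02670 +0.96699]
t = (0.1491, -0.1609, 1.0951) m
M0: Pc = R·M0+t = (+0.01751, -0.04817, +1.13011); u = 887.2·(+0.01751)/1.13011 + 317.5 = 331.2453, v = 835.2·(-0.04817)/1.13011 + 229.6 = 193.9997
M1: Pc = R·M1+t = (+0.25821, -0.02473, +1.06676); u = 887.2·(+0.25821)/1.06676 + 317.5 = 532.2473, v = 835.2·(-0.02473)/1.06676 + 229.6 = 210.2371
M2: Pc = R·M2+t = (+0.28069, -0.27363, +1.06009); u = 887.2·(+0.28069)/1.06009 + 317.5 = 552.4140, v = 835.2·(-0.27363)/1.06009 + 229.6 = 14.0187
M3: Pc = R·M3+t = (+0.03999, -0.29707, +1.12344); u = 887.2·(+0.03999)/1.12344 + 317.5 = 349.0804, v = 835.2·(-0.29707)/1.12344 + 229.6 = 8.7494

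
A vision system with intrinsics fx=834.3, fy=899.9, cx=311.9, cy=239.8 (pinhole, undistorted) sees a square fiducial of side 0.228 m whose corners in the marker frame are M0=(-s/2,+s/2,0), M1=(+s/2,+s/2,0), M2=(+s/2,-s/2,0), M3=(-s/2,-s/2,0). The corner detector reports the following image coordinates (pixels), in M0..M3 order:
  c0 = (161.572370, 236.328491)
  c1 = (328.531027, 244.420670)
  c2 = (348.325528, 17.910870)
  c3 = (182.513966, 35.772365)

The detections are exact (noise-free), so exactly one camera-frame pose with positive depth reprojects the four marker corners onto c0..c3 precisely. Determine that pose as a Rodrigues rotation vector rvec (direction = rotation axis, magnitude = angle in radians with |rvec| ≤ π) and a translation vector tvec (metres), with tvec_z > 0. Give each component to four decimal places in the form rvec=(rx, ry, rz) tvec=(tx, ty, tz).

rvec=(-0.1140, 0.5281, 0.0693) tvec=(-0.0699, -0.1127, 0.9458)

Intrinsics K: fx=834.3, fy=899.9, cx=311.9, cy=239.8
Marker side s = 0.228 m; corners in marker frame (Z=0):
  M0 = (-0.1140, +0.1140, 0)
  M1 = (+0.1140, +0.1140, 0)
  M2 = (+0.1140, -0.1140, 0)
  M3 = (-0.1140, -0.1140, 0)
Detected image corners:
  c0 = (161.572370, 236.328491) px
  c1 = (328.531027, 244.420670) px
  c2 = (348.325528, 17.910870) px
  c3 = (182.513966, 35.772365) px
Planar DLT: solve 8×8 A·h = b for H (H[2,2]=1):
  H  [+593.10951 -113.92944 +250.27034]
  H  [-93.56288 +920.28012 +132.59155]
  H  [-0.53528 -0.09576 +1.00000]
B = K⁻¹H; ‖b₁‖=1.057343, ‖b₂‖=1.057343; λ = 2/(‖b₁‖+‖b₂‖) = 0.945767, sign → tz>0 ⇒ λ=+0.945767
r₁ = λ·B[:,0] = (+0.86161,+0.03657,-0.50625); r₂ = λ·B[:,1] = (-0.09529,+0.99132,-0.09057)
r₃ = r₁×r₂ = (+0.49854,+0.12628,+0.85762); SVD([r₁ r₂ r₃]) → R = UVᵀ:
  R  [+0.86161 -0.09529 +0.49854]
  R  [+0.03657 +0.99132 +0.12628]
  R  [-0.50625 -0.09057 +0.85762]
t = (-0.06986, -0.11267, +0.94577) m
tr R = 2.710550; θ = arccos((tr R − 1)/2) = 0.544715 rad = 31.210°
axis k = ((R−Rᵀ)₃₂, (R−Rᵀ)₁₃, (R−Rᵀ)₂₁) / (2 sinθ) = (-0.209243, +0.969551, +0.127237)
rvec = θ·k = (-0.113978, +0.528128, +0.069308)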